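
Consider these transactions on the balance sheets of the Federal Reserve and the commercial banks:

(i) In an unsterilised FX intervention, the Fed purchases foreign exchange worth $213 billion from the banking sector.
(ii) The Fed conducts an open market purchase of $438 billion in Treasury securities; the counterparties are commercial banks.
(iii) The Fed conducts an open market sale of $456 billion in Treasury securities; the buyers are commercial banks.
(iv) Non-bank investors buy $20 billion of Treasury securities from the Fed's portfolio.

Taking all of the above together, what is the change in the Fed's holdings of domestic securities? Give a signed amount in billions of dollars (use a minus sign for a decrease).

-$38 billion

Fed balance sheet:
  Assets:      Securities −$38B, Foreign assets +$213B
  Liabilities: Bank reserves +$175B
So the change in the Fed's holdings of domestic securities is -$38 billion.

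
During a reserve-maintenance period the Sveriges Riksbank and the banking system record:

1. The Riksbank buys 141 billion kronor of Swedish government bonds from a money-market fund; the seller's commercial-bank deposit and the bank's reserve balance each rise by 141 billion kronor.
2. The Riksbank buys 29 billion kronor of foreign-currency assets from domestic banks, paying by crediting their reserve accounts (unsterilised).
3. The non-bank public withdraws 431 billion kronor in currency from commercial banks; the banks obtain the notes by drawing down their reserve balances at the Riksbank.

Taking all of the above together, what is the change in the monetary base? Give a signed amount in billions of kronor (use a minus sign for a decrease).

Asset purchase (from non-banks) 141 billion kronor: Riksbank balance sheet expands → +141B.
FX purchase 29 billion kronor: Riksbank balance sheet expands → +29B.
Currency withdrawal 431 billion kronor: just a shift between currency and reserves — both are base money → 0.
Net: 141 + 29 + 0 = +170 billion.

+170 billion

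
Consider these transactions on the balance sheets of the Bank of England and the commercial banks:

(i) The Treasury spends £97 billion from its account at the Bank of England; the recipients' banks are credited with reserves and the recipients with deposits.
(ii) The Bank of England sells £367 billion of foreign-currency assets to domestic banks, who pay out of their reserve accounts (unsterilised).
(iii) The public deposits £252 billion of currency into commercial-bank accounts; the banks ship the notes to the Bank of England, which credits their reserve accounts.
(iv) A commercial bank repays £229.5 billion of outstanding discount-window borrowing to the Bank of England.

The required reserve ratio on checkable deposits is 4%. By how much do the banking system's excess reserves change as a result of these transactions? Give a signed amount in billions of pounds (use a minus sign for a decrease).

-£261.46 billion

Government spending £97 billion: reserves +£97B, deposits +£97B.
FX sale £367 billion: reserves −£367B, deposits 0.
Currency deposit £252 billion: reserves +£252B, deposits +£252B.
Discount-window repayment £229.5 billion: reserves −£229.5B, deposits 0.
Totals: Δreserves = −£247.5B, Δdeposits = +£349B.
Δrequired reserves = 4% × +£349B = +£13.96B.
Δexcess reserves = Δreserves − Δrequired = −£247.5B − (+£13.96B) = -£261.46 billion.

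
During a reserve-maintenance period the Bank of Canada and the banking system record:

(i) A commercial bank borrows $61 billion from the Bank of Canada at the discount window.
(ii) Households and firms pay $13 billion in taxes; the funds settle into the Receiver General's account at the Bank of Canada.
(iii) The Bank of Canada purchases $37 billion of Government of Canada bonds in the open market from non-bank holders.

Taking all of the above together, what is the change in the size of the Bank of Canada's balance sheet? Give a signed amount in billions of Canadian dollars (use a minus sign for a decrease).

Discount-window loan $61 billion: a Bank of Canada asset is acquired → +$61B.
Government account inflow $13 billion: only the composition of liabilities changes → 0.
Asset purchase (from non-banks) $37 billion: a Bank of Canada asset is acquired → +$37B.
Net: 61 + 0 + 37 = +$98 billion.

+$98 billion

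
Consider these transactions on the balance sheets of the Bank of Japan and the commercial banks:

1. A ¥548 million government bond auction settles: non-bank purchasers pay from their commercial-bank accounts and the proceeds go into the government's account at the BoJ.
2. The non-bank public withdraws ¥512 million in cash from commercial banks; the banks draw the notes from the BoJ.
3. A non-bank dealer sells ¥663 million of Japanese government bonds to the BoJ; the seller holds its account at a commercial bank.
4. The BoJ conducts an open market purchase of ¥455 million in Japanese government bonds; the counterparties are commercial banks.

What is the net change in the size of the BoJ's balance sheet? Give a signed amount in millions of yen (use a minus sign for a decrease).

+¥1118 million

Government account inflow ¥548 million: only the composition of liabilities changes → 0.
Currency withdrawal ¥512 million: only the composition of liabilities changes → 0.
Asset purchase (from non-banks) ¥663 million: a BoJ asset is acquired → +¥663M.
OMO purchase (from banks) ¥455 million: a BoJ asset is acquired → +¥455M.
Net: 0 + 0 + 663 + 455 = +¥1118 million.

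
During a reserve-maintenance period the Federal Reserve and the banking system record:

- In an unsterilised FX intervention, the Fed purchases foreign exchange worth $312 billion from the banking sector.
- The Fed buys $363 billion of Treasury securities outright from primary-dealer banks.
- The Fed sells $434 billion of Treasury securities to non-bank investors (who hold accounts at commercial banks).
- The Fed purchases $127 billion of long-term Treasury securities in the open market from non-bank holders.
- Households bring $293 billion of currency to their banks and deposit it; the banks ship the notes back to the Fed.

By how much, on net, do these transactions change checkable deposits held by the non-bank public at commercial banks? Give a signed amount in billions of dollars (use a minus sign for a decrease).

FX purchase $312 billion: the counterparty is a bank, so public deposits are unchanged → 0.
OMO purchase (from banks) $363 billion: the counterparty is a bank, so public deposits are unchanged → 0.
Asset sale (to non-banks) $434 billion: non-bank counterparties' bank balances fall → −$434B.
Asset purchase (from non-banks) $127 billion: non-bank counterparties' bank balances rise → +$127B.
Currency deposit $293 billion: non-bank counterparties' bank balances rise → +$293B.
Net: 0 + 0 − 434 + 127 + 293 = -$14 billion.

-$14 billion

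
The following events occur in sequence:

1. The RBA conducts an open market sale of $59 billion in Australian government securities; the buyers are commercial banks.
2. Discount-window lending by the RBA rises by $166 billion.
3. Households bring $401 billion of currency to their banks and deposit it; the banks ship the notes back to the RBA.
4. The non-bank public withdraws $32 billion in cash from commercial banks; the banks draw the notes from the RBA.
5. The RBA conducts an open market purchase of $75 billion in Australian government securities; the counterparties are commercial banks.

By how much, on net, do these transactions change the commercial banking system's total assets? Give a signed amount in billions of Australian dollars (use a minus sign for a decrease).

RBA balance sheet:
  Assets:      Securities +$16B, Loans to banks +$166B
  Liabilities: Bank reserves +$551B, Currency in circulation −$369B
Commercial banking system:
  Assets:      Reserves at CB +$551B, Securities −$16B
  Liabilities: Checkable deposits +$369B, Borrowings from CB +$166B
Change in total bank assets = +$535 billion.

+$535 billion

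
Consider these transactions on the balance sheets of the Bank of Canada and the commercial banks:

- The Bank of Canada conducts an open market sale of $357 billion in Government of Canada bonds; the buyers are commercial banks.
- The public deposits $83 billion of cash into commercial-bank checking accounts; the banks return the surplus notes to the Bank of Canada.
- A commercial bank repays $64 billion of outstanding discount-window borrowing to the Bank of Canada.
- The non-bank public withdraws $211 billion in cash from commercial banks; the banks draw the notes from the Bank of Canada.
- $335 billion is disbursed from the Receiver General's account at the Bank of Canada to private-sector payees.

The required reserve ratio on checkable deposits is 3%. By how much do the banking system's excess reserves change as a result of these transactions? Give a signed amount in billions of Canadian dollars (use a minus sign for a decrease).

OMO sale (to banks) $357 billion: reserves −$357B, deposits 0.
Currency deposit $83 billion: reserves +$83B, deposits +$83B.
Discount-window repayment $64 billion: reserves −$64B, deposits 0.
Currency withdrawal $211 billion: reserves −$211B, deposits −$211B.
Government spending $335 billion: reserves +$335B, deposits +$335B.
Totals: Δreserves = −$214B, Δdeposits = +$207B.
Δrequired reserves = 3% × +$207B = +$6.21B.
Δexcess reserves = Δreserves − Δrequired = −$214B − (+$6.21B) = -$220.21 billion.

-$220.21 billion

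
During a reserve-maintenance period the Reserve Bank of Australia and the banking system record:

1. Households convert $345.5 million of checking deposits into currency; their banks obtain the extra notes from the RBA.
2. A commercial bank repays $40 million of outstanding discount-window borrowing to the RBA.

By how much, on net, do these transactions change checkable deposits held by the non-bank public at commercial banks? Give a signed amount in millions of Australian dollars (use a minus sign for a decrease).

-$345.5 million

Currency withdrawal $345.5 million: non-bank counterparties' bank balances fall → −$345.5M.
Discount-window repayment $40 million: the counterparty is a bank, so public deposits are unchanged → 0.
Net: −345.5 + 0 = -$345.5 million.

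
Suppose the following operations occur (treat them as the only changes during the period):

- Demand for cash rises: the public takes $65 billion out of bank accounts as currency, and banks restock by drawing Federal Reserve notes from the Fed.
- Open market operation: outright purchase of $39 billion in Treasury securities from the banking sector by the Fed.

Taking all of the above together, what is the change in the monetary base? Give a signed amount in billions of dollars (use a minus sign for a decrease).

Currency withdrawal $65 billion: just a shift between currency and reserves — both are base money → 0.
OMO purchase (from banks) $39 billion: Fed balance sheet expands → +$39B.
Net: 0 + 39 = +$39 billion.

+$39 billion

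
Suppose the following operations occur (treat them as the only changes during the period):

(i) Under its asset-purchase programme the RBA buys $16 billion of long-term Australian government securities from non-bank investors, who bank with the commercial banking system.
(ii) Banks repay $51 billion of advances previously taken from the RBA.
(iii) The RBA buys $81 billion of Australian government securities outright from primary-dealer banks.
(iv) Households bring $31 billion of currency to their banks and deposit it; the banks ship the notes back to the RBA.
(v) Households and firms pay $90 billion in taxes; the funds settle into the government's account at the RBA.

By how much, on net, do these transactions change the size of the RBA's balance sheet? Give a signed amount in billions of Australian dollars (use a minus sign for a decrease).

+$46 billion

RBA balance sheet:
  Assets:      Securities +$97B, Loans to banks −$51B
  Liabilities: Bank reserves −$13B, Currency in circulation −$31B, Government deposits +$90B
Change in total RBA assets = +$46 billion.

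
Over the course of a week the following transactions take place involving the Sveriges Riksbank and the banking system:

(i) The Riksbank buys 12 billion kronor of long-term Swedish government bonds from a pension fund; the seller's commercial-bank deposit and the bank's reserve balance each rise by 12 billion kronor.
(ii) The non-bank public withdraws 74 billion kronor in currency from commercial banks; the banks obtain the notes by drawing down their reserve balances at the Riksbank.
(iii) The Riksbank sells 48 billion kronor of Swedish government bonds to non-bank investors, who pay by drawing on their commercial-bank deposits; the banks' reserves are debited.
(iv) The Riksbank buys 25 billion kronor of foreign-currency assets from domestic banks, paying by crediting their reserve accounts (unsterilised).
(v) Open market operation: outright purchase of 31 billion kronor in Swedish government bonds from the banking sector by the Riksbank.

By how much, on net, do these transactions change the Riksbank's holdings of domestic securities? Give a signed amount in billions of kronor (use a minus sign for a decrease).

Asset purchase (from non-banks) 12 billion kronor: securities added to the Riksbank's portfolio → +12B.
Currency withdrawal 74 billion kronor: the Riksbank's securities portfolio is untouched → 0.
Asset sale (to non-banks) 48 billion kronor: securities removed from the Riksbank's portfolio → −48B.
FX purchase 25 billion kronor: the Riksbank's securities portfolio is untouched → 0.
OMO purchase (from banks) 31 billion kronor: securities added to the Riksbank's portfolio → +31B.
Net: 12 + 0 − 48 + 0 + 31 = -5 billion.

-5 billion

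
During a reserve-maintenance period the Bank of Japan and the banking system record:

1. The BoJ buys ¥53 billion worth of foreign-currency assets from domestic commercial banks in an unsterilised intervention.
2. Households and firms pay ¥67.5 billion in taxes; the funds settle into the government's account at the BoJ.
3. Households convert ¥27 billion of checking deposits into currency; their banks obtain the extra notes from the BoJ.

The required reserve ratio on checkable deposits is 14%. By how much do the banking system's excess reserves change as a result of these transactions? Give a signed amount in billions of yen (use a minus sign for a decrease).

-¥28.27 billion

FX purchase ¥53 billion: reserves +¥53B, deposits 0.
Government account inflow ¥67.5 billion: reserves −¥67.5B, deposits −¥67.5B.
Currency withdrawal ¥27 billion: reserves −¥27B, deposits −¥27B.
Totals: Δreserves = −¥41.5B, Δdeposits = −¥94.5B.
Δrequired reserves = 14% × −¥94.5B = −¥13.23B.
Δexcess reserves = Δreserves − Δrequired = −¥41.5B − (−¥13.23B) = -¥28.27 billion.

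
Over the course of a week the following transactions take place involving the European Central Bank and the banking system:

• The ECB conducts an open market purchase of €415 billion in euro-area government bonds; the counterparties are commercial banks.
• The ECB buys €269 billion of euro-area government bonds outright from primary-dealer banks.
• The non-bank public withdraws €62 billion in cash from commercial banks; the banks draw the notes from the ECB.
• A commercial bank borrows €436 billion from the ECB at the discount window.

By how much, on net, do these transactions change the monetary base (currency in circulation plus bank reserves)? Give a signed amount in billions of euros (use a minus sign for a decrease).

OMO purchase (from banks) €415 billion: ECB balance sheet expands → +€415B.
OMO purchase (from banks) €269 billion: ECB balance sheet expands → +€269B.
Currency withdrawal €62 billion: just a shift between currency and reserves — both are base money → 0.
Discount-window loan €436 billion: ECB balance sheet expands → +€436B.
Net: 415 + 269 + 0 + 436 = +€1120 billion.

+€1120 billion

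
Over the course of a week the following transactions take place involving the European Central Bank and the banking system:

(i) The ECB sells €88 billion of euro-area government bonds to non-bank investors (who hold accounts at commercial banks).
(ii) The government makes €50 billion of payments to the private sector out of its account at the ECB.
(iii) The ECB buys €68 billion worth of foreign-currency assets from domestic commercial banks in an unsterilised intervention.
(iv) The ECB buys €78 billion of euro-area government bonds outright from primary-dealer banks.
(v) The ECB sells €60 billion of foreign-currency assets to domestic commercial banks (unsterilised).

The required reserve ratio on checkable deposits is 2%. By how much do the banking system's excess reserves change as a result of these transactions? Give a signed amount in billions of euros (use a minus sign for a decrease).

Asset sale (to non-banks) €88 billion: reserves −€88B, deposits −€88B.
Government spending €50 billion: reserves +€50B, deposits +€50B.
FX purchase €68 billion: reserves +€68B, deposits 0.
OMO purchase (from banks) €78 billion: reserves +€78B, deposits 0.
FX sale €60 billion: reserves −€60B, deposits 0.
Totals: Δreserves = +€48B, Δdeposits = −€38B.
Δrequired reserves = 2% × −€38B = −€0.76B.
Δexcess reserves = Δreserves − Δrequired = +€48B − (−€0.76B) = +€48.76 billion.

+€48.76 billion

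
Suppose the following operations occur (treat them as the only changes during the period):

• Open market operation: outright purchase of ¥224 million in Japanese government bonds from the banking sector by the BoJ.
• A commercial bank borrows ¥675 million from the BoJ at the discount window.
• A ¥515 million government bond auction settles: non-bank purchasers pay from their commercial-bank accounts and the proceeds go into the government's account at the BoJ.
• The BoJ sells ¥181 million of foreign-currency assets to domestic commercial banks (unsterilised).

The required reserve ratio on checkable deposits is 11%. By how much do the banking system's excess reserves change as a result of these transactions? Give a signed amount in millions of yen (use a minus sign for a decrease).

+¥259.65 million

OMO purchase (from banks) ¥224 million: reserves +¥224M, deposits 0.
Discount-window loan ¥675 million: reserves +¥675M, deposits 0.
Government account inflow ¥515 million: reserves −¥515M, deposits −¥515M.
FX sale ¥181 million: reserves −¥181M, deposits 0.
Totals: Δreserves = +¥203M, Δdeposits = −¥515M.
Δrequired reserves = 11% × −¥515M = −¥56.65M.
Δexcess reserves = Δreserves − Δrequired = +¥203M − (−¥56.65M) = +¥259.65 million.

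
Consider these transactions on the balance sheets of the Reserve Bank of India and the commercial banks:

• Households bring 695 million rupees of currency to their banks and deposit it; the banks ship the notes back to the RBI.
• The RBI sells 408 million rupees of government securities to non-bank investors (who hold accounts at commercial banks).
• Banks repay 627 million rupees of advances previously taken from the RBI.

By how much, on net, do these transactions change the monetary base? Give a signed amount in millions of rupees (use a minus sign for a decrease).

RBI balance sheet:
  Assets:      Securities −408M, Loans to banks −627M
  Liabilities: Bank reserves −340M, Currency in circulation −695M
Monetary base = currency + reserves: −695M + (−340M) = -1035 million.

-1035 million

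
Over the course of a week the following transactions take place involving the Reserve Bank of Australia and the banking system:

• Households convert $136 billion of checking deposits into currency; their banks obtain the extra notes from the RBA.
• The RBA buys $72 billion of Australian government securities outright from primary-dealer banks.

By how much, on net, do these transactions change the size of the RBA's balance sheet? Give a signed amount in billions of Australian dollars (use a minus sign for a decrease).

Currency withdrawal $136 billion: only the composition of liabilities changes → 0.
OMO purchase (from banks) $72 billion: an RBA asset is acquired → +$72B.
Net: 0 + 72 = +$72 billion.

+$72 billion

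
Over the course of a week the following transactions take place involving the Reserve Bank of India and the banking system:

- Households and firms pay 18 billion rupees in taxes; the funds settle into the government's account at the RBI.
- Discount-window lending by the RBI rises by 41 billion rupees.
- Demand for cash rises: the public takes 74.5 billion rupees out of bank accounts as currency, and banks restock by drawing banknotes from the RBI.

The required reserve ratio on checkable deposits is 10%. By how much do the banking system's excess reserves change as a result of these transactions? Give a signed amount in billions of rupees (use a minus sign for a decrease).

-42.25 billion

Government account inflow 18 billion rupees: reserves −18B, deposits −18B.
Discount-window loan 41 billion rupees: reserves +41B, deposits 0.
Currency withdrawal 74.5 billion rupees: reserves −74.5B, deposits −74.5B.
Totals: Δreserves = −51.5B, Δdeposits = −92.5B.
Δrequired reserves = 10% × −92.5B = −9.25B.
Δexcess reserves = Δreserves − Δrequired = −51.5B − (−9.25B) = -42.25 billion.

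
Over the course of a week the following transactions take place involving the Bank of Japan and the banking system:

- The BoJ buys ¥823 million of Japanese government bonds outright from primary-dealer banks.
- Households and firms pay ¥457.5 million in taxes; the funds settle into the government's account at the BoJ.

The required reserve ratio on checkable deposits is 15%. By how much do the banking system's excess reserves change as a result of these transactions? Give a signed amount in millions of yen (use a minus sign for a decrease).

+¥434.125 million

OMO purchase (from banks) ¥823 million: reserves +¥823M, deposits 0.
Government account inflow ¥457.5 million: reserves −¥457.5M, deposits −¥457.5M.
Totals: Δreserves = +¥365.5M, Δdeposits = −¥457.5M.
Δrequired reserves = 15% × −¥457.5M = −¥68.625M.
Δexcess reserves = Δreserves − Δrequired = +¥365.5M − (−¥68.625M) = +¥434.125 million.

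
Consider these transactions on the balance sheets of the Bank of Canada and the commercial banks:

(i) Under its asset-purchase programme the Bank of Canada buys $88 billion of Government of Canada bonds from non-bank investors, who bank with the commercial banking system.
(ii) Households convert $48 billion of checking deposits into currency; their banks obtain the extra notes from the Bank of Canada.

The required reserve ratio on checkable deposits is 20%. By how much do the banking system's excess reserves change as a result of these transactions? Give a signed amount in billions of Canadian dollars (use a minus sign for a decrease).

Asset purchase (from non-banks) $88 billion: reserves +$88B, deposits +$88B.
Currency withdrawal $48 billion: reserves −$48B, deposits −$48B.
Totals: Δreserves = +$40B, Δdeposits = +$40B.
Δrequired reserves = 20% × +$40B = +$8B.
Δexcess reserves = Δreserves − Δrequired = +$40B − (+$8B) = +$32 billion.

+$32 billion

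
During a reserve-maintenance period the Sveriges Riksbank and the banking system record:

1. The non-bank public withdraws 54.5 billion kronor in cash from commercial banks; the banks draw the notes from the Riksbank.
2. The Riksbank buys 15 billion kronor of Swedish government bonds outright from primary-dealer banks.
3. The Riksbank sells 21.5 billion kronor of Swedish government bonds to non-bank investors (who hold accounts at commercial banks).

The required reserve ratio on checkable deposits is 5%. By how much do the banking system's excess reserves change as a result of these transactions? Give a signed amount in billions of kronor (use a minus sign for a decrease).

-57.2 billion

Currency withdrawal 54.5 billion kronor: reserves −54.5B, deposits −54.5B.
OMO purchase (from banks) 15 billion kronor: reserves +15B, deposits 0.
Asset sale (to non-banks) 21.5 billion kronor: reserves −21.5B, deposits −21.5B.
Totals: Δreserves = −61B, Δdeposits = −76B.
Δrequired reserves = 5% × −76B = −3.8B.
Δexcess reserves = Δreserves − Δrequired = −61B − (−3.8B) = -57.2 billion.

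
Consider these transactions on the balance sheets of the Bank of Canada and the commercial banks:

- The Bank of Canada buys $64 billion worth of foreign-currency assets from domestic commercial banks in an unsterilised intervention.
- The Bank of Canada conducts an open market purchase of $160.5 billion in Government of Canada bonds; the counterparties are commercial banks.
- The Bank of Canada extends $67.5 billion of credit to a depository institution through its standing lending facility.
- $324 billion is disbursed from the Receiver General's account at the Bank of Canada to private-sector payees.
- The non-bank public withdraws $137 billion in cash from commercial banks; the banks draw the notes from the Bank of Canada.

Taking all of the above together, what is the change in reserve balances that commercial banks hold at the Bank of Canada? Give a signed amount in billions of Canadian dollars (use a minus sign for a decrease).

+$479 billion

FX purchase $64 billion: the Bank of Canada pays by crediting reserve accounts → +$64B.
OMO purchase (from banks) $160.5 billion: the Bank of Canada pays by crediting reserve accounts → +$160.5B.
Discount-window loan $67.5 billion: the loan is credited to the bank's reserve account → +$67.5B.
Government spending $324 billion: government payments flow into bank reserve accounts → +$324B.
Currency withdrawal $137 billion: banks swap reserves for currency → −$137B.
Net: 64 + 160.5 + 67.5 + 324 − 137 = +$479 billion.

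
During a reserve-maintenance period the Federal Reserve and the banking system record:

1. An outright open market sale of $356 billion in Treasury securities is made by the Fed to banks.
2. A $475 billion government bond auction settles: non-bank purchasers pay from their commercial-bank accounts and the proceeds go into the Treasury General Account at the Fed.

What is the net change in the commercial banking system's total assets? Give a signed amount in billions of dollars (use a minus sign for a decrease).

-$475 billion

OMO sale (to banks) $356 billion: just an asset swap on bank balance sheets → 0.
Government account inflow $475 billion: bank balance sheets shrink → −$475B.
Net: 0 − 475 = -$475 billion.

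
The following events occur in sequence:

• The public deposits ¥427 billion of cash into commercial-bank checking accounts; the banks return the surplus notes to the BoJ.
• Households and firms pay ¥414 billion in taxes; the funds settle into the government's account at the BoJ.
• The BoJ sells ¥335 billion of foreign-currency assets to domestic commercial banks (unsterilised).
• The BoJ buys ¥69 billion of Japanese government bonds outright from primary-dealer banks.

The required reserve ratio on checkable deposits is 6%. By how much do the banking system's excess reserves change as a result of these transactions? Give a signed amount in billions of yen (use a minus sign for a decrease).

-¥253.78 billion

Currency deposit ¥427 billion: reserves +¥427B, deposits +¥427B.
Government account inflow ¥414 billion: reserves −¥414B, deposits −¥414B.
FX sale ¥335 billion: reserves −¥335B, deposits 0.
OMO purchase (from banks) ¥69 billion: reserves +¥69B, deposits 0.
Totals: Δreserves = −¥253B, Δdeposits = +¥13B.
Δrequired reserves = 6% × +¥13B = +¥0.78B.
Δexcess reserves = Δreserves − Δrequired = −¥253B − (+¥0.78B) = -¥253.78 billion.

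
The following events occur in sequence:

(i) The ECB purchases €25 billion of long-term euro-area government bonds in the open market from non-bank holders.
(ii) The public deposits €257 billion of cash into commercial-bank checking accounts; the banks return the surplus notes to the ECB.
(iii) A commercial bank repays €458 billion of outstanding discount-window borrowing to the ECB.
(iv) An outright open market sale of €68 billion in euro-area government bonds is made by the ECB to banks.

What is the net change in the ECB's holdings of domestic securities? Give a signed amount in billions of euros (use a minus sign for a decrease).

ECB balance sheet:
  Assets:      Securities −€43B, Loans to banks −€458B
  Liabilities: Bank reserves −€244B, Currency in circulation −€257B
So the change in the ECB's holdings of domestic securities is -€43 billion.

-€43 billion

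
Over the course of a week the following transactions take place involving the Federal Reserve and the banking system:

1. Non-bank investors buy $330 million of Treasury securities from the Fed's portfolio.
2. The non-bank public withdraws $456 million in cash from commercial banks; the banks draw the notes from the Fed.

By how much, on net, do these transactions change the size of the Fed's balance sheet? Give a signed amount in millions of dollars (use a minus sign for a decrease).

-$330 million

Asset sale (to non-banks) $330 million: a Fed asset is shed → −$330M.
Currency withdrawal $456 million: only the composition of liabilities changes → 0.
Net: −330 + 0 = -$330 million.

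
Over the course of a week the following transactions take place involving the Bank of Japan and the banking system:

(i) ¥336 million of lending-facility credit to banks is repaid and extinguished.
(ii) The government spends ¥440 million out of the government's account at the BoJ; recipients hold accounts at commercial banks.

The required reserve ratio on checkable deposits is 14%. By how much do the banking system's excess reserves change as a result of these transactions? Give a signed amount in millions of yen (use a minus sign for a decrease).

+¥42.4 million

Discount-window repayment ¥336 million: reserves −¥336M, deposits 0.
Government spending ¥440 million: reserves +¥440M, deposits +¥440M.
Totals: Δreserves = +¥104M, Δdeposits = +¥440M.
Δrequired reserves = 14% × +¥440M = +¥61.6M.
Δexcess reserves = Δreserves − Δrequired = +¥104M − (+¥61.6M) = +¥42.4 million.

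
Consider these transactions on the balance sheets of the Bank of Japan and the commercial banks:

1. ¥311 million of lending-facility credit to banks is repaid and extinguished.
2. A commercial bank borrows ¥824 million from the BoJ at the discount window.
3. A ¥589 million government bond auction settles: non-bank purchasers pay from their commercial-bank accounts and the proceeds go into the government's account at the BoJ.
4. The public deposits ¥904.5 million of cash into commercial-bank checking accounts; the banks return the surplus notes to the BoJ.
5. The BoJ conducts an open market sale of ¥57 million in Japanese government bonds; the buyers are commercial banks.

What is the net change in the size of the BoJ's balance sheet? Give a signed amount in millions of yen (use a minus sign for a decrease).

+¥456 million

BoJ balance sheet:
  Assets:      Securities −¥57M, Loans to banks +¥513M
  Liabilities: Bank reserves +¥771.5M, Currency in circulation −¥904.5M, Government deposits +¥589M
Change in total BoJ assets = +¥456 million.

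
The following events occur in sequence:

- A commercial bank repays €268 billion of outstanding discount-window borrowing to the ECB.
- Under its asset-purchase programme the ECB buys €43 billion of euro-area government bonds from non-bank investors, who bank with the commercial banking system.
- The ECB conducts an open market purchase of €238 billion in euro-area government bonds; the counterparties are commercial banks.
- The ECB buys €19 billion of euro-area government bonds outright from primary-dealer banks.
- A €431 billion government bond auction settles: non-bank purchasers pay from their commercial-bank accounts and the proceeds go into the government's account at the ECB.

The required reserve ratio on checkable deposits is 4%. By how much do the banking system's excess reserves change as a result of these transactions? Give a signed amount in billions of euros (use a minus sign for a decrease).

-€383.48 billion

Discount-window repayment €268 billion: reserves −€268B, deposits 0.
Asset purchase (from non-banks) €43 billion: reserves +€43B, deposits +€43B.
OMO purchase (from banks) €238 billion: reserves +€238B, deposits 0.
OMO purchase (from banks) €19 billion: reserves +€19B, deposits 0.
Government account inflow €431 billion: reserves −€431B, deposits −€431B.
Totals: Δreserves = −€399B, Δdeposits = −€388B.
Δrequired reserves = 4% × −€388B = −€15.52B.
Δexcess reserves = Δreserves − Δrequired = −€399B − (−€15.52B) = -€383.48 billion.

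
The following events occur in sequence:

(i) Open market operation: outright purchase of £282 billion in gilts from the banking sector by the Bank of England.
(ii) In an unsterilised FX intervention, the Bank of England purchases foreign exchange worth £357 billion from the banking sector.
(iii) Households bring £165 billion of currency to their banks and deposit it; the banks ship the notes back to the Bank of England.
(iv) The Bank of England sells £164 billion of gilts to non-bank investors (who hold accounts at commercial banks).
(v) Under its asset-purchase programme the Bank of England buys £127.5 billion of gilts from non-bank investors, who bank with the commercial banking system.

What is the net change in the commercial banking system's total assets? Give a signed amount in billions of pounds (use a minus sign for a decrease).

OMO purchase (from banks) £282 billion: just an asset swap on bank balance sheets → 0.
FX purchase £357 billion: just an asset swap on bank balance sheets → 0.
Currency deposit £165 billion: bank balance sheets expand → +£165B.
Asset sale (to non-banks) £164 billion: bank balance sheets shrink → −£164B.
Asset purchase (from non-banks) £127.5 billion: bank balance sheets expand → +£127.5B.
Net: 0 + 0 + 165 − 164 + 127.5 = +£128.5 billion.

+£128.5 billion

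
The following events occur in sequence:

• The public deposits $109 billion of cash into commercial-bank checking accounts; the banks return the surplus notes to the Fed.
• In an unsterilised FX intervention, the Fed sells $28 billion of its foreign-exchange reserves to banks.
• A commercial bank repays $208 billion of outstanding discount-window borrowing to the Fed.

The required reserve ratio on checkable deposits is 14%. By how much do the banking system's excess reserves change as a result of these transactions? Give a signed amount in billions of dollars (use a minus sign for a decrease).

Currency deposit $109 billion: reserves +$109B, deposits +$109B.
FX sale $28 billion: reserves −$28B, deposits 0.
Discount-window repayment $208 billion: reserves −$208B, deposits 0.
Totals: Δreserves = −$127B, Δdeposits = +$109B.
Δrequired reserves = 14% × +$109B = +$15.26B.
Δexcess reserves = Δreserves − Δrequired = −$127B − (+$15.26B) = -$142.26 billion.

-$142.26 billion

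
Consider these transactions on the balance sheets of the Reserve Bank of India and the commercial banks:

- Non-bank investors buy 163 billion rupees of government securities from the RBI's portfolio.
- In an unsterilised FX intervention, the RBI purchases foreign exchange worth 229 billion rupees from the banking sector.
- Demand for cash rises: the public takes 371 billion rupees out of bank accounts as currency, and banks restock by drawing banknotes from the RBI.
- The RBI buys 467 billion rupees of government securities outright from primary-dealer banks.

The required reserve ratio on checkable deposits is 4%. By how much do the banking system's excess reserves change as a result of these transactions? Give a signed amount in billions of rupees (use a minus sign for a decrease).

Asset sale (to non-banks) 163 billion rupees: reserves −163B, deposits −163B.
FX purchase 229 billion rupees: reserves +229B, deposits 0.
Currency withdrawal 371 billion rupees: reserves −371B, deposits −371B.
OMO purchase (from banks) 467 billion rupees: reserves +467B, deposits 0.
Totals: Δreserves = +162B, Δdeposits = −534B.
Δrequired reserves = 4% × −534B = −21.36B.
Δexcess reserves = Δreserves − Δrequired = +162B − (−21.36B) = +183.36 billion.

+183.36 billion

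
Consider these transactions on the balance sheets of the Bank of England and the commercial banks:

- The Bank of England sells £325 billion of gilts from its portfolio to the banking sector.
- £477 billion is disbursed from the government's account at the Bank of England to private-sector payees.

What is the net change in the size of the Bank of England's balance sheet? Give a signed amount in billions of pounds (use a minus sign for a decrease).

OMO sale (to banks) £325 billion: a Bank of England asset is shed → −£325B.
Government spending £477 billion: only the composition of liabilities changes → 0.
Net: −325 + 0 = -£325 billion.

-£325 billion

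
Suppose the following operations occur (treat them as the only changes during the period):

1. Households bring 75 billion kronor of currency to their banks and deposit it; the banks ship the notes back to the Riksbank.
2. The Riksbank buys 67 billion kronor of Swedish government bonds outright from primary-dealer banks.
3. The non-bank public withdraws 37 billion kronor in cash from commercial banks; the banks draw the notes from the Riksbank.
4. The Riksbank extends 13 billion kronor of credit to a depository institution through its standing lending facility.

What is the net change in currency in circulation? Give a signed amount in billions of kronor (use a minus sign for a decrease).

-38 billion

Currency deposit 75 billion kronor: notes return to the central bank → −75B.
OMO purchase (from banks) 67 billion kronor: no currency enters or leaves circulation → 0.
Currency withdrawal 37 billion kronor: notes leave the central bank → +37B.
Discount-window loan 13 billion kronor: no currency enters or leaves circulation → 0.
Net: −75 + 0 + 37 + 0 = -38 billion.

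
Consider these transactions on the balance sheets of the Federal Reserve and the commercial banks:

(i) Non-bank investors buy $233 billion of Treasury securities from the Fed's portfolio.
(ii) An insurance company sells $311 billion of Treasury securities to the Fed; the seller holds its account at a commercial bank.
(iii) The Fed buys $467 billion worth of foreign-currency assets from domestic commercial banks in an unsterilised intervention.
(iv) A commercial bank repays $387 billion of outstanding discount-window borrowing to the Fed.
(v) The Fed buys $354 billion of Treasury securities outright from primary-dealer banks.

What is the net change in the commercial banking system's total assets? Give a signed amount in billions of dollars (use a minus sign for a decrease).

-$309 billion

Asset sale (to non-banks) $233 billion: bank balance sheets shrink → −$233B.
Asset purchase (from non-banks) $311 billion: bank balance sheets expand → +$311B.
FX purchase $467 billion: just an asset swap on bank balance sheets → 0.
Discount-window repayment $387 billion: bank balance sheets shrink → −$387B.
OMO purchase (from banks) $354 billion: just an asset swap on bank balance sheets → 0.
Net: −233 + 311 + 0 − 387 + 0 = -$309 billion.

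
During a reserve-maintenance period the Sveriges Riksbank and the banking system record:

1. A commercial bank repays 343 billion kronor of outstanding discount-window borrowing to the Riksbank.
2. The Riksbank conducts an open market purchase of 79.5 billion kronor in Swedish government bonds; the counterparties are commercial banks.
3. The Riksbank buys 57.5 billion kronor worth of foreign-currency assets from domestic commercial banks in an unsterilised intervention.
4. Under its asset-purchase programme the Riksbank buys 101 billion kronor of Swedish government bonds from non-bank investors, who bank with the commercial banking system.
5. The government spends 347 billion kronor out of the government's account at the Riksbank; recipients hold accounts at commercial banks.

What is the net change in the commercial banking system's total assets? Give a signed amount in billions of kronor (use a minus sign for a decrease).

Riksbank balance sheet:
  Assets:      Securities +180.5B, Loans to banks −343B, Foreign assets +57.5B
  Liabilities: Bank reserves +242B, Government deposits −347B
Commercial banking system:
  Assets:      Reserves at CB +242B, Securities −79.5B, Foreign assets −57.5B
  Liabilities: Checkable deposits +448B, Borrowings from CB −343B
Change in total bank assets = +105 billion.

+105 billion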